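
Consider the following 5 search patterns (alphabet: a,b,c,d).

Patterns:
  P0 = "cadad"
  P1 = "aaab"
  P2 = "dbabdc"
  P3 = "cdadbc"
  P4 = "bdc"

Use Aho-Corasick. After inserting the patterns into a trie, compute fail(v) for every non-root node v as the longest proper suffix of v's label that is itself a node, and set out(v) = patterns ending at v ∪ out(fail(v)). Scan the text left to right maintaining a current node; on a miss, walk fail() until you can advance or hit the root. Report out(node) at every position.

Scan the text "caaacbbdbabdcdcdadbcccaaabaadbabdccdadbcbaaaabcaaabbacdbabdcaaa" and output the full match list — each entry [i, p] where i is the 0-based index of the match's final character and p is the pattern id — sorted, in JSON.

Construct AC machine:
Trie nodes:
  0='ε' goto a→6 b→21 c→1 d→10
  1='c' goto a→2 d→16
  2='ca' goto d→3
  3='cad' goto a→4
  4='cada' goto d→5
  5='cadad' goto ·  ←P0
  6='a' goto a→7
  7='aa' goto a→8
  8='aaa' goto b→9
  9='aaab' goto ·  ←P1
  10='d' goto b→11
  11='db' goto a→12
  12='dba' goto b→13
  13='dbab' goto d→14
  14='dbabd' goto c→15
  15='dbabdc' goto ·  ←P2
  16='cd' goto a→17
  17='cda' goto d→18
  18='cdad' goto b→19
  19='cdadb' goto c→20
  20='cdadbc' goto ·  ←P3
  21='b' goto d→22
  22='bd' goto c→23
  23='bdc' goto ·  ←P4

Failure links (BFS by depth):
  n1('c'): parent n0 fail=0; on 'c' 0 → fail=0;  out ∅∪∅=∅
  n6('a'): parent n0 fail=0; on 'a' 0 → fail=0;  out ∅∪∅=∅
  n10('d'): parent n0 fail=0; on 'd' 0 → fail=0;  out ∅∪∅=∅
  n21('b'): parent n0 fail=0; on 'b' 0 → fail=0;  out ∅∪∅=∅
  n2('ca'): parent n1 fail=0; on 'a' 0 → fail=6;  out ∅∪∅=∅
  n7('aa'): parent n6 fail=0; on 'a' 0 → fail=6;  out ∅∪∅=∅
  n11('db'): parent n10 fail=0; on 'b' 0 → fail=21;  out ∅∪∅=∅
  n16('cd'): parent n1 fail=0; on 'd' 0 → fail=10;  out ∅∪∅=∅
  n22('bd'): parent n21 fail=0; on 'd' 0 → fail=10;  out ∅∪∅=∅
  n3('cad'): parent n2 fail=6; on 'd' 6→0 → fail=10;  out ∅∪∅=∅
  n8('aaa'): parent n7 fail=6; on 'a' 6 → fail=7;  out ∅∪∅=∅
  n12('dba'): parent n11 fail=21; on 'a' 21→0 → fail=6;  out ∅∪∅=∅
  n17('cda'): parent n16 fail=10; on 'a' 10→0 → fail=6;  out ∅∪∅=∅
  n23('bdc'): parent n22 fail=10; on 'c' 10→0 → fail=1;  out {4}∪∅={4}
  n4('cada'): parent n3 fail=10; on 'a' 10→0 → fail=6;  out ∅∪∅=∅
  n9('aaab'): parent n8 fail=7; on 'b' 7→6→0 → fail=21;  out {1}∪∅={1}
  n13('dbab'): parent n12 fail=6; on 'b' 6→0 → fail=21;  out ∅∪∅=∅
  n18('cdad'): parent n17 fail=6; on 'd' 6→0 → fail=10;  out ∅∪∅=∅
  n5('cadad'): parent n4 fail=6; on 'd' 6→0 → fail=10;  out {0}∪∅={0}
  n14('dbabd'): parent n13 fail=21; on 'd' 21 → fail=22;  out ∅∪∅=∅
  n19('cdadb'): parent n18 fail=10; on 'b' 10 → fail=11;  out ∅∪∅=∅
  n15('dbabdc'): parent n14 fail=22; on 'c' 22 → fail=23;  out {2}∪{4}={2,4}
  n20('cdadbc'): parent n19 fail=11; on 'c' 11→21→0 → fail=1;  out {3}∪∅={3}

Scan:
pos 0 'c': at 1
pos 1 'a': at 2
pos 2 'a': at 7 (fail-walked)
pos 3 'a': at 8
pos 4 'c': at 1 (fail-walked)
pos 5 'b': at 21 (fail-walked)
pos 6 'b': at 21 (fail-walked)
pos 7 'd': at 22
pos 8 'b': at 11 (fail-walked)
pos 9 'a': at 12
pos 10 'b': at 13
pos 11 'd': at 14
pos 12 'c': at 15  → match P2@[7:12],P4@[10:12]
pos 13 'd': at 16 (fail-walked)
pos 14 'c': at 1 (fail-walked)
pos 15 'd': at 16
pos 16 'a': at 17
pos 17 'd': at 18
pos 18 'b': at 19
pos 19 'c': at 20  → match P3@[14:19]
pos 20 'c': at 1 (fail-walked)
pos 21 'c': at 1 (fail-walked)
pos 22 'a': at 2
pos 23 'a': at 7 (fail-walked)
pos 24 'a': at 8
pos 25 'b': at 9  → match P1@[22:25]
pos 26 'a': at 6 (fail-walked)
pos 27 'a': at 7
pos 28 'd': at 10 (fail-walked)
pos 29 'b': at 11
pos 30 'a': at 12
pos 31 'b': at 13
pos 32 'd': at 14
pos 33 'c': at 15  → match P2@[28:33],P4@[31:33]
pos 34 'c': at 1 (fail-walked)
pos 35 'd': at 16
pos 36 'a': at 17
pos 37 'd': at 18
pos 38 'b': at 19
pos 39 'c': at 20  → match P3@[34:39]
pos 40 'b': at 21 (fail-walked)
pos 41 'a': at 6 (fail-walked)
pos 42 'a': at 7
pos 43 'a': at 8
pos 44 'a': at 8 (fail-walked)
pos 45 'b': at 9  → match P1@[42:45]
pos 46 'c': at 1 (fail-walked)
pos 47 'a': at 2
pos 48 'a': at 7 (fail-walked)
pos 49 'a': at 8
pos 50 'b': at 9  → match P1@[47:50]
pos 51 'b': at 21 (fail-walked)
pos 52 'a': at 6 (fail-walked)
pos 53 'c': at 1 (fail-walked)
pos 54 'd': at 16
pos 55 'b': at 11 (fail-walked)
pos 56 'a': at 12
pos 57 'b': at 13
pos 58 'd': at 14
pos 59 'c': at 15  → match P2@[54:59],P4@[57:59]
pos 60 'a': at 2 (fail-walked)
pos 61 'a': at 7 (fail-walked)
pos 62 'a': at 8

Result: [[12,2],[12,4],[19,3],[25,1],[33,2],[33,4],[39,3],[45,1],[50,1],[59,2],[59,4]]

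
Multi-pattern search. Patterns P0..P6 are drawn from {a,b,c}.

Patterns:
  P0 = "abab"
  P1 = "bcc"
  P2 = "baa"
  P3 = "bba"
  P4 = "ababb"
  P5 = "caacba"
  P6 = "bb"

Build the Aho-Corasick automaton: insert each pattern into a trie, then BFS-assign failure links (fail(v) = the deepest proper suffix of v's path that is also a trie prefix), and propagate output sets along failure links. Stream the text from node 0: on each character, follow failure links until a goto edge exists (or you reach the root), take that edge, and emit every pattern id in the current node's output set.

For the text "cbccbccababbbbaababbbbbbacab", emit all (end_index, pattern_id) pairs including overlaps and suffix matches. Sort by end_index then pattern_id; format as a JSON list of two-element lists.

Construct AC machine:
Trie (insert patterns):
  n0 'ε': a→1 b→5 c→13
  n1 'a': b→2
  n2 'ab': a→3
  n3 'aba': b→4
  n4 'abab': b→12  [P0 ends]
  n5 'b': a→8 b→10 c→6
  n6 'bc': c→7
  n7 'bcc': ·  [P1 ends]
  n8 'ba': a→9
  n9 'baa': ·  [P2 ends]
  n10 'bb': a→11  [P6 ends]
  n11 'bba': ·  [P3 ends]
  n12 'ababb': ·  [P4 ends]
  n13 'c': a→14
  n14 'ca': a→15
  n15 'caa': c→16
  n16 'caac': b→17
  n17 'caacb': a→18
  n18 'caacba': ·  [P5 ends]

BFS fail/out derivation:
  n1('a'): parent n0 fail=0; on 'a' 0 → fail=0;  out ∅∪∅=∅
  n5('b'): parent n0 fail=0; on 'b' 0 → fail=0;  out ∅∪∅=∅
  n13('c'): parent n0 fail=0; on 'c' 0 → fail=0;  out ∅∪∅=∅
  n2('ab'): parent n1 fail=0; on 'b' 0 → fail=5;  out ∅∪∅=∅
  n6('bc'): parent n5 fail=0; on 'c' 0 → fail=13;  out ∅∪∅=∅
  n8('ba'): parent n5 fail=0; on 'a' 0 → fail=1;  out ∅∪∅=∅
  n10('bb'): parent n5 fail=0; on 'b' 0 → fail=5;  out {6}∪∅={6}
  n14('ca'): parent n13 fail=0; on 'a' 0 → fail=1;  out ∅∪∅=∅
  n3('aba'): parent n2 fail=5; on 'a' 5 → fail=8;  out ∅∪∅=∅
  n7('bcc'): parent n6 fail=13; on 'c' 13→0 → fail=13;  out {1}∪∅={1}
  n9('baa'): parent n8 fail=1; on 'a' 1→0 → fail=1;  out {2}∪∅={2}
  n11('bba'): parent n10 fail=5; on 'a' 5 → fail=8;  out {3}∪∅={3}
  n15('caa'): parent n14 fail=1; on 'a' 1→0 → fail=1;  out ∅∪∅=∅
  n4('abab'): parent n3 fail=8; on 'b' 8→1 → fail=2;  out {0}∪∅={0}
  n16('caac'): parent n15 fail=1; on 'c' 1→0 → fail=13;  out ∅∪∅=∅
  n12('ababb'): parent n4 fail=2; on 'b' 2→5 → fail=10;  out {4}∪{6}={4,6}
  n17('caacb'): parent n16 fail=13; on 'b' 13→0 → fail=5;  out ∅∪∅=∅
  n18('caacba'): parent n17 fail=5; on 'a' 5 → fail=8;  out {5}∪∅={5}

Run:
i=0 'c': node 0→13
i=1 'b': node 13→5 (fail-walked)
i=2 'c': node 5→6
i=3 'c': node 6→7  ** P1@[1:3]
i=4 'b': node 7→5 (fail-walked)
i=5 'c': node 5→6
i=6 'c': node 6→7  ** P1@[4:6]
i=7 'a': node 7→14 (fail-walked)
i=8 'b': node 14→2 (fail-walked)
i=9 'a': node 2→3
i=10 'b': node 3→4  ** P0@[7:10]
i=11 'b': node 4→12  ** P4@[7:11],P6@[10:11]
i=12 'b': node 12→10 (fail-walked)  ** P6@[11:12]
i=13 'b': node 10→10 (fail-walked)  ** P6@[12:13]
i=14 'a': node 10→11  ** P3@[12:14]
i=15 'a': node 11→9 (fail-walked)  ** P2@[13:15]
i=16 'b': node 9→2 (fail-walked)
i=17 'a': node 2→3
i=18 'b': node 3→4  ** P0@[15:18]
i=19 'b': node 4→12  ** P4@[15:19],P6@[18:19]
i=20 'b': node 12→10 (fail-walked)  ** P6@[19:20]
i=21 'b': node 10→10 (fail-walked)  ** P6@[20:21]
i=22 'b': node 10→10 (fail-walked)  ** P6@[21:22]
i=23 'b': node 10→10 (fail-walked)  ** P6@[22:23]
i=24 'a': node 10→11  ** P3@[22:24]
i=25 'c': node 11→13 (fail-walked)
i=26 'a': node 13→14
i=27 'b': node 14→2 (fail-walked)

All matches (sorted): [[3,1],[6,1],[10,0],[11,4],[11,6],[12,6],[13,6],[14,3],[15,2],[18,0],[19,4],[19,6],[20,6],[21,6],[22,6],[23,6],[24,3]]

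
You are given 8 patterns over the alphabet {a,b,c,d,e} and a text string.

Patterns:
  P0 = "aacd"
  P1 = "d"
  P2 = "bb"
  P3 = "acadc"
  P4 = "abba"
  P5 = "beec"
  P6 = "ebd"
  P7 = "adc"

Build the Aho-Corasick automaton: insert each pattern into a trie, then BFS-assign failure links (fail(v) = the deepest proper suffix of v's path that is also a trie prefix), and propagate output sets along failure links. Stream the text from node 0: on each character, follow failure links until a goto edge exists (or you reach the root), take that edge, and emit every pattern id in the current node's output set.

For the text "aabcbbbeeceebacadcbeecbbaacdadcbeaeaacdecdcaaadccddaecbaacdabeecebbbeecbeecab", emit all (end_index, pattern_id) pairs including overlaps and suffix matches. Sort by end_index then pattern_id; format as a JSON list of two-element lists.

Build:
Trie nodes:
  0='ε' goto a→1 b→6 d→5 e→18
  1='a' goto a→2 b→12 c→8 d→21
  2='aa' goto c→3
  3='aac' goto d→4
  4='aacd' goto ·  ←P0
  5='d' goto ·  ←P1
  6='b' goto b→7 e→15
  7='bb' goto ·  ←P2
  8='ac' goto a→9
  9='aca' goto d→10
  10='acad' goto c→11
  11='acadc' goto ·  ←P3
  12='ab' goto b→13
  13='abb' goto a→14
  14='abba' goto ·  ←P4
  15='be' goto e→16
  16='bee' goto c→17
  17='beec' goto ·  ←P5
  18='e' goto b→19
  19='eb' goto d→20
  20='ebd' goto ·  ←P6
  21='ad' goto c→22
  22='adc' goto ·  ←P7

Failure links (BFS by depth):
  n1('a'): parent n0 fail=0; on 'a' 0 → fail=0;  out ∅∪∅=∅
  n5('d'): parent n0 fail=0; on 'd' 0 → fail=0;  out {1}∪∅={1}
  n6('b'): parent n0 fail=0; on 'b' 0 → fail=0;  out ∅∪∅=∅
  n18('e'): parent n0 fail=0; on 'e' 0 → fail=0;  out ∅∪∅=∅
  n2('aa'): parent n1 fail=0; on 'a' 0 → fail=1;  out ∅∪∅=∅
  n7('bb'): parent n6 fail=0; on 'b' 0 → fail=6;  out {2}∪∅={2}
  n8('ac'): parent n1 fail=0; on 'c' 0 → fail=0;  out ∅∪∅=∅
  n12('ab'): parent n1 fail=0; on 'b' 0 → fail=6;  out ∅∪∅=∅
  n15('be'): parent n6 fail=0; on 'e' 0 → fail=18;  out ∅∪∅=∅
  n19('eb'): parent n18 fail=0; on 'b' 0 → fail=6;  out ∅∪∅=∅
  n21('ad'): parent n1 fail=0; on 'd' 0 → fail=5;  out ∅∪{1}={1}
  n3('aac'): parent n2 fail=1; on 'c' 1 → fail=8;  out ∅∪∅=∅
  n9('aca'): parent n8 fail=0; on 'a' 0 → fail=1;  out ∅∪∅=∅
  n13('abb'): parent n12 fail=6; on 'b' 6 → fail=7;  out ∅∪{2}={2}
  n16('bee'): parent n15 fail=18; on 'e' 18→0 → fail=18;  out ∅∪∅=∅
  n20('ebd'): parent n19 fail=6; on 'd' 6→0 → fail=5;  out {6}∪{1}={1,6}
  n22('adc'): parent n21 fail=5; on 'c' 5→0 → fail=0;  out {7}∪∅={7}
  n4('aacd'): parent n3 fail=8; on 'd' 8→0 → fail=5;  out {0}∪{1}={0,1}
  n10('acad'): parent n9 fail=1; on 'd' 1 → fail=21;  out ∅∪{1}={1}
  n14('abba'): parent n13 fail=7; on 'a' 7→6→0 → fail=1;  out {4}∪∅={4}
  n17('beec'): parent n16 fail=18; on 'c' 18→0 → fail=0;  out {5}∪∅={5}
  n11('acadc'): parent n10 fail=21; on 'c' 21 → fail=22;  out {3}∪{7}={3,7}

Scan:
pos 0 'a': at 1
pos 1 'a': at 2
pos 2 'b': at 12 (via fail)
pos 3 'c': at 0 (via fail)
pos 4 'b': at 6
pos 5 'b': at 7  → match P2@[4:5]
pos 6 'b': at 7 (via fail)  → match P2@[5:6]
pos 7 'e': at 15 (via fail)
pos 8 'e': at 16
pos 9 'c': at 17  → match P5@[6:9]
pos 10 'e': at 18 (via fail)
pos 11 'e': at 18 (via fail)
pos 12 'b': at 19
pos 13 'a': at 1 (via fail)
pos 14 'c': at 8
pos 15 'a': at 9
pos 16 'd': at 10  → match P1@[16:16]
pos 17 'c': at 11  → match P3@[13:17],P7@[15:17]
pos 18 'b': at 6 (via fail)
pos 19 'e': at 15
pos 20 'e': at 16
pos 21 'c': at 17  → match P5@[18:21]
pos 22 'b': at 6 (via fail)
pos 23 'b': at 7  → match P2@[22:23]
pos 24 'a': at 1 (via fail)
pos 25 'a': at 2
pos 26 'c': at 3
pos 27 'd': at 4  → match P0@[24:27],P1@[27:27]
pos 28 'a': at 1 (via fail)
pos 29 'd': at 21  → match P1@[29:29]
pos 30 'c': at 22  → match P7@[28:30]
pos 31 'b': at 6 (via fail)
pos 32 'e': at 15
pos 33 'a': at 1 (via fail)
pos 34 'e': at 18 (via fail)
pos 35 'a': at 1 (via fail)
pos 36 'a': at 2
pos 37 'c': at 3
pos 38 'd': at 4  → match P0@[35:38],P1@[38:38]
pos 39 'e': at 18 (via fail)
pos 40 'c': at 0 (via fail)
pos 41 'd': at 5  → match P1@[41:41]
pos 42 'c': at 0 (via fail)
pos 43 'a': at 1
pos 44 'a': at 2
pos 45 'a': at 2 (via fail)
pos 46 'd': at 21 (via fail)  → match P1@[46:46]
pos 47 'c': at 22  → match P7@[45:47]
pos 48 'c': at 0 (via fail)
pos 49 'd': at 5  → match P1@[49:49]
pos 50 'd': at 5 (via fail)  → match P1@[50:50]
pos 51 'a': at 1 (via fail)
pos 52 'e': at 18 (via fail)
pos 53 'c': at 0 (via fail)
pos 54 'b': at 6
pos 55 'a': at 1 (via fail)
pos 56 'a': at 2
pos 57 'c': at 3
pos 58 'd': at 4  → match P0@[55:58],P1@[58:58]
pos 59 'a': at 1 (via fail)
pos 60 'b': at 12
pos 61 'e': at 15 (via fail)
pos 62 'e': at 16
pos 63 'c': at 17  → match P5@[60:63]
pos 64 'e': at 18 (via fail)
pos 65 'b': at 19
pos 66 'b': at 7 (via fail)  → match P2@[65:66]
pos 67 'b': at 7 (via fail)  → match P2@[66:67]
pos 68 'e': at 15 (via fail)
pos 69 'e': at 16
pos 70 'c': at 17  → match P5@[67:70]
pos 71 'b': at 6 (via fail)
pos 72 'e': at 15
pos 73 'e': at 16
pos 74 'c': at 17  → match P5@[71:74]
pos 75 'a': at 1 (via fail)
pos 76 'b': at 12

Result: [[5,2],[6,2],[9,5],[16,1],[17,3],[17,7],[21,5],[23,2],[27,0],[27,1],[29,1],[30,7],[38,0],[38,1],[41,1],[46,1],[47,7],[49,1],[50,1],[58,0],[58,1],[63,5],[66,2],[67,2],[70,5],[74,5]]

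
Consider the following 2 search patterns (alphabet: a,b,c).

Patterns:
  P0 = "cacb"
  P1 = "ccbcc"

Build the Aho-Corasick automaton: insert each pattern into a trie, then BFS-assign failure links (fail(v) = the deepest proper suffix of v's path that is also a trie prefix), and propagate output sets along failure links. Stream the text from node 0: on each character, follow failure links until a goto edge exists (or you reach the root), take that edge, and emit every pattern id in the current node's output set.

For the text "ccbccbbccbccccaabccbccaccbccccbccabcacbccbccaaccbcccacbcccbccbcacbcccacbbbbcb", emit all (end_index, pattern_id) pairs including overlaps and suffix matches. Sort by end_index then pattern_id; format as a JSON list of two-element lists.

Build automaton:
Trie nodes:
  0='ε' goto c→1
  1='c' goto a→2 c→5
  2='ca' goto c→3
  3='cac' goto b→4
  4='cacb' goto ·  ←P0
  5='cc' goto b→6
  6='ccb' goto c→7
  7='ccbc' goto c→8
  8='ccbcc' goto ·  ←P1

BFS fail/out derivation:
  fail(1) 'c': from fail(0)=0 chase 'c': 0 ⇒ 0;  out=∅∪out(0)=∅
  fail(2) 'ca': from fail(1)=0 chase 'a': 0 ⇒ 0;  out=∅∪out(0)=∅
  fail(5) 'cc': from fail(1)=0 chase 'c': 0 ⇒ 1;  out=∅∪out(1)=∅
  fail(3) 'cac': from fail(2)=0 chase 'c': 0 ⇒ 1;  out=∅∪out(1)=∅
  fail(6) 'ccb': from fail(5)=1 chase 'b': 1→0 ⇒ 0;  out=∅∪out(0)=∅
  fail(4) 'cacb': from fail(3)=1 chase 'b': 1→0 ⇒ 0;  out={0}∪out(0)={0}
  fail(7) 'ccbc': from fail(6)=0 chase 'c': 0 ⇒ 1;  out=∅∪out(1)=∅
  fail(8) 'ccbcc': from fail(7)=1 chase 'c': 1 ⇒ 5;  out={1}∪out(5)={1}

Scan:
[0] read 'c'  n0⇒n1
[1] read 'c'  n1⇒n5
[2] read 'b'  n5⇒n6
[3] read 'c'  n6⇒n7
[4] read 'c'  n7⇒n8  → match P1@[0:4]
[5] read 'b'  n8⇒n6 (via fail)
[6] read 'b'  n6⇒n0 (via fail)
[7] read 'c'  n0⇒n1
[8] read 'c'  n1⇒n5
[9] read 'b'  n5⇒n6
[10] read 'c'  n6⇒n7
[11] read 'c'  n7⇒n8  → match P1@[7:11]
[12] read 'c'  n8⇒n5 (via fail)
[13] read 'c'  n5⇒n5 (via fail)
[14] read 'a'  n5⇒n2 (via fail)
[15] read 'a'  n2⇒n0 (via fail)
[16] read 'b'  n0⇒n0
[17] read 'c'  n0⇒n1
[18] read 'c'  n1⇒n5
[19] read 'b'  n5⇒n6
[20] read 'c'  n6⇒n7
[21] read 'c'  n7⇒n8  → match P1@[17:21]
[22] read 'a'  n8⇒n2 (via fail)
[23] read 'c'  n2⇒n3
[24] read 'c'  n3⇒n5 (via fail)
[25] read 'b'  n5⇒n6
[26] read 'c'  n6⇒n7
[27] read 'c'  n7⇒n8  → match P1@[23:27]
[28] read 'c'  n8⇒n5 (via fail)
[29] read 'c'  n5⇒n5 (via fail)
[30] read 'b'  n5⇒n6
[31] read 'c'  n6⇒n7
[32] read 'c'  n7⇒n8  → match P1@[28:32]
[33] read 'a'  n8⇒n2 (via fail)
[34] read 'b'  n2⇒n0 (via fail)
[35] read 'c'  n0⇒n1
[36] read 'a'  n1⇒n2
[37] read 'c'  n2⇒n3
[38] read 'b'  n3⇒n4  → match P0@[35:38]
[39] read 'c'  n4⇒n1 (via fail)
[40] read 'c'  n1⇒n5
[41] read 'b'  n5⇒n6
[42] read 'c'  n6⇒n7
[43] read 'c'  n7⇒n8  → match P1@[39:43]
[44] read 'a'  n8⇒n2 (via fail)
[45] read 'a'  n2⇒n0 (via fail)
[46] read 'c'  n0⇒n1
[47] read 'c'  n1⇒n5
[48] read 'b'  n5⇒n6
[49] read 'c'  n6⇒n7
[50] read 'c'  n7⇒n8  → match P1@[46:50]
[51] read 'c'  n8⇒n5 (via fail)
[52] read 'a'  n5⇒n2 (via fail)
[53] read 'c'  n2⇒n3
[54] read 'b'  n3⇒n4  → match P0@[51:54]
[55] read 'c'  n4⇒n1 (via fail)
[56] read 'c'  n1⇒n5
[57] read 'c'  n5⇒n5 (via fail)
[58] read 'b'  n5⇒n6
[59] read 'c'  n6⇒n7
[60] read 'c'  n7⇒n8  → match P1@[56:60]
[61] read 'b'  n8⇒n6 (via fail)
[62] read 'c'  n6⇒n7
[63] read 'a'  n7⇒n2 (via fail)
[64] read 'c'  n2⇒n3
[65] read 'b'  n3⇒n4  → match P0@[62:65]
[66] read 'c'  n4⇒n1 (via fail)
[67] read 'c'  n1⇒n5
[68] read 'c'  n5⇒n5 (via fail)
[69] read 'a'  n5⇒n2 (via fail)
[70] read 'c'  n2⇒n3
[71] read 'b'  n3⇒n4  → match P0@[68:71]
[72] read 'b'  n4⇒n0 (via fail)
[73] read 'b'  n0⇒n0
[74] read 'b'  n0⇒n0
[75] read 'c'  n0⇒n1
[76] read 'b'  n1⇒n0 (via fail)

All matches (sorted): [[4,1],[11,1],[21,1],[27,1],[32,1],[38,0],[43,1],[50,1],[54,0],[60,1],[65,0],[71,0]]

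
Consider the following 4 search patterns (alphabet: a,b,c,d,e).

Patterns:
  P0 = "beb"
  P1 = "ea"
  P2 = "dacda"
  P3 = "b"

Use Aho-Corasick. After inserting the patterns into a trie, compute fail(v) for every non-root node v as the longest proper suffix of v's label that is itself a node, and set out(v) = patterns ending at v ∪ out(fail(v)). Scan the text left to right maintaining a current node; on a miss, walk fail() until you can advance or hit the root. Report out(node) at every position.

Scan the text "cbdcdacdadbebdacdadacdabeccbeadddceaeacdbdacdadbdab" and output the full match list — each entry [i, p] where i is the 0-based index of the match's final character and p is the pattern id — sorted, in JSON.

Construct AC machine:
Trie (insert patterns):
  0='ε' goto b→1 d→6 e→4
  1='b' goto e→2  [P3 ends]
  2='be' goto b→3
  3='beb' goto ·  [P0 ends]
  4='e' goto a→5
  5='ea' goto ·  [P1 ends]
  6='d' goto a→7
  7='da' goto c→8
  8='dac' goto d→9
  9='dacd' goto a→10
  10='dacda' goto ·  [P2 ends]

Failure links (BFS by depth):
  n1('b'): parent n0 fail=0; on 'b' 0 → fail=0;  out {3}∪∅={3}
  n4('e'): parent n0 fail=0; on 'e' 0 → fail=0;  out ∅∪∅=∅
  n6('d'): parent n0 fail=0; on 'd' 0 → fail=0;  out ∅∪∅=∅
  n2('be'): parent n1 fail=0; on 'e' 0 → fail=4;  out ∅∪∅=∅
  n5('ea'): parent n4 fail=0; on 'a' 0 → fail=0;  out {1}∪∅={1}
  n7('da'): parent n6 fail=0; on 'a' 0 → fail=0;  out ∅∪∅=∅
  n3('beb'): parent n2 fail=4; on 'b' 4→0 → fail=1;  out {0}∪{3}={0,3}
  n8('dac'): parent n7 fail=0; on 'c' 0 → fail=0;  out ∅∪∅=∅
  n9('dacd'): parent n8 fail=0; on 'd' 0 → fail=6;  out ∅∪∅=∅
  n10('dacda'): parent n9 fail=6; on 'a' 6 → fail=7;  out {2}∪∅={2}

Scan:
[0] read 'c'  n0⇒n0
[1] read 'b'  n0⇒n1  → match P3@[1:1]
[2] read 'd'  n1⇒n6 (via fail)
[3] read 'c'  n6⇒n0 (via fail)
[4] read 'd'  n0⇒n6
[5] read 'a'  n6⇒n7
[6] read 'c'  n7⇒n8
[7] read 'd'  n8⇒n9
[8] read 'a'  n9⇒n10  → match P2@[4:8]
[9] read 'd'  n10⇒n6 (via fail)
[10] read 'b'  n6⇒n1 (via fail)  → match P3@[10:10]
[11] read 'e'  n1⇒n2
[12] read 'b'  n2⇒n3  → match P0@[10:12],P3@[12:12]
[13] read 'd'  n3⇒n6 (via fail)
[14] read 'a'  n6⇒n7
[15] read 'c'  n7⇒n8
[16] read 'd'  n8⇒n9
[17] read 'a'  n9⇒n10  → match P2@[13:17]
[18] read 'd'  n10⇒n6 (via fail)
[19] read 'a'  n6⇒n7
[20] read 'c'  n7⇒n8
[21] read 'd'  n8⇒n9
[22] read 'a'  n9⇒n10  → match P2@[18:22]
[23] read 'b'  n10⇒n1 (via fail)  → match P3@[23:23]
[24] read 'e'  n1⇒n2
[25] read 'c'  n2⇒n0 (via fail)
[26] read 'c'  n0⇒n0
[27] read 'b'  n0⇒n1  → match P3@[27:27]
[28] read 'e'  n1⇒n2
[29] read 'a'  n2⇒n5 (via fail)  → match P1@[28:29]
[30] read 'd'  n5⇒n6 (via fail)
[31] read 'd'  n6⇒n6 (via fail)
[32] read 'd'  n6⇒n6 (via fail)
[33] read 'c'  n6⇒n0 (via fail)
[34] read 'e'  n0⇒n4
[35] read 'a'  n4⇒n5  → match P1@[34:35]
[36] read 'e'  n5⇒n4 (via fail)
[37] read 'a'  n4⇒n5  → match P1@[36:37]
[38] read 'c'  n5⇒n0 (via fail)
[39] read 'd'  n0⇒n6
[40] read 'b'  n6⇒n1 (via fail)  → match P3@[40:40]
[41] read 'd'  n1⇒n6 (via fail)
[42] read 'a'  n6⇒n7
[43] read 'c'  n7⇒n8
[44] read 'd'  n8⇒n9
[45] read 'a'  n9⇒n10  → match P2@[41:45]
[46] read 'd'  n10⇒n6 (via fail)
[47] read 'b'  n6⇒n1 (via fail)  → match P3@[47:47]
[48] read 'd'  n1⇒n6 (via fail)
[49] read 'a'  n6⇒n7
[50] read 'b'  n7⇒n1 (via fail)  → match P3@[50:50]

Result: [[1,3],[8,2],[10,3],[12,0],[12,3],[17,2],[22,2],[23,3],[27,3],[29,1],[35,1],[37,1],[40,3],[45,2],[47,3],[50,3]]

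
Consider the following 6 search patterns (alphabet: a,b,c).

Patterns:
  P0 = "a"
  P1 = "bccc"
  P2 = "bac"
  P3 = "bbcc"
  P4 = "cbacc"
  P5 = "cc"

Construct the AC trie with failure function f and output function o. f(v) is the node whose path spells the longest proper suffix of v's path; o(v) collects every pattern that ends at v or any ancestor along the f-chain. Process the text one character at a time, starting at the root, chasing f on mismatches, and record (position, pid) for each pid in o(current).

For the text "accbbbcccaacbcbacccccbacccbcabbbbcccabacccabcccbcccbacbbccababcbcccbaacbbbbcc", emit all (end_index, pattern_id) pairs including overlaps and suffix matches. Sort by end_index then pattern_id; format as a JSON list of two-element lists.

Build automaton:
Trie (insert patterns):
  0='ε' goto a→1 b→2 c→11
  1='a' goto ·  [P0 ends]
  2='b' goto a→6 b→8 c→3
  3='bc' goto c→4
  4='bcc' goto c→5
  5='bccc' goto ·  [P1 ends]
  6='ba' goto c→7
  7='bac' goto ·  [P2 ends]
  8='bb' goto c→9
  9='bbc' goto c→10
  10='bbcc' goto ·  [P3 ends]
  11='c' goto b→12 c→16
  12='cb' goto a→13
  13='cba' goto c→14
  14='cbac' goto c→15
  15='cbacc' goto ·  [P4 ends]
  16='cc' goto ·  [P5 ends]

BFS fail/out derivation:
  n1('a'): parent n0 fail=0; on 'a' 0 → fail=0;  out {0}∪∅={0}
  n2('b'): parent n0 fail=0; on 'b' 0 → fail=0;  out ∅∪∅=∅
  n11('c'): parent n0 fail=0; on 'c' 0 → fail=0;  out ∅∪∅=∅
  n3('bc'): parent n2 fail=0; on 'c' 0 → fail=11;  out ∅∪∅=∅
  n6('ba'): parent n2 fail=0; on 'a' 0 → fail=1;  out ∅∪{0}={0}
  n8('bb'): parent n2 fail=0; on 'b' 0 → fail=2;  out ∅∪∅=∅
  n12('cb'): parent n11 fail=0; on 'b' 0 → fail=2;  out ∅∪∅=∅
  n16('cc'): parent n11 fail=0; on 'c' 0 → fail=11;  out {5}∪∅={5}
  n4('bcc'): parent n3 fail=11; on 'c' 11 → fail=16;  out ∅∪{5}={5}
  n7('bac'): parent n6 fail=1; on 'c' 1→0 → fail=11;  out {2}∪∅={2}
  n9('bbc'): parent n8 fail=2; on 'c' 2 → fail=3;  out ∅∪∅=∅
  n13('cba'): parent n12 fail=2; on 'a' 2 → fail=6;  out ∅∪{0}={0}
  n5('bccc'): parent n4 fail=16; on 'c' 16→11 → fail=16;  out {1}∪{5}={1,5}
  n10('bbcc'): parent n9 fail=3; on 'c' 3 → fail=4;  out {3}∪{5}={3,5}
  n14('cbac'): parent n13 fail=6; on 'c' 6 → fail=7;  out ∅∪{2}={2}
  n15('cbacc'): parent n14 fail=7; on 'c' 7→11 → fail=16;  out {4}∪{5}={4,5}

Scan:
[0] read 'a'  n0⇒n1  → match P0@[0:0]
[1] read 'c'  n1⇒n11 ·f
[2] read 'c'  n11⇒n16  → match P5@[1:2]
[3] read 'b'  n16⇒n12 ·f
[4] read 'b'  n12⇒n8 ·f
[5] read 'b'  n8⇒n8 ·f
[6] read 'c'  n8⇒n9
[7] read 'c'  n9⇒n10  → match P3@[4:7],P5@[6:7]
[8] read 'c'  n10⇒n5 ·f  → match P1@[5:8],P5@[7:8]
[9] read 'a'  n5⇒n1 ·f  → match P0@[9:9]
[10] read 'a'  n1⇒n1 ·f  → match P0@[10:10]
[11] read 'c'  n1⇒n11 ·f
[12] read 'b'  n11⇒n12
[13] read 'c'  n12⇒n3 ·f
[14] read 'b'  n3⇒n12 ·f
[15] read 'a'  n12⇒n13  → match P0@[15:15]
[16] read 'c'  n13⇒n14  → match P2@[14:16]
[17] read 'c'  n14⇒n15  → match P4@[13:17],P5@[16:17]
[18] read 'c'  n15⇒n16 ·f  → match P5@[17:18]
[19] read 'c'  n16⇒n16 ·f  → match P5@[18:19]
[20] read 'c'  n16⇒n16 ·f  → match P5@[19:20]
[21] read 'b'  n16⇒n12 ·f
[22] read 'a'  n12⇒n13  → match P0@[22:22]
[23] read 'c'  n13⇒n14  → match P2@[21:23]
[24] read 'c'  n14⇒n15  → match P4@[20:24],P5@[23:24]
[25] read 'c'  n15⇒n16 ·f  → match P5@[24:25]
[26] read 'b'  n16⇒n12 ·f
[27] read 'c'  n12⇒n3 ·f
[28] read 'a'  n3⇒n1 ·f  → match P0@[28:28]
[29] read 'b'  n1⇒n2 ·f
[30] read 'b'  n2⇒n8
[31] read 'b'  n8⇒n8 ·f
[32] read 'b'  n8⇒n8 ·f
[33] read 'c'  n8⇒n9
[34] read 'c'  n9⇒n10  → match P3@[31:34],P5@[33:34]
[35] read 'c'  n10⇒n5 ·f  → match P1@[32:35],P5@[34:35]
[36] read 'a'  n5⇒n1 ·f  → match P0@[36:36]
[37] read 'b'  n1⇒n2 ·f
[38] read 'a'  n2⇒n6  → match P0@[38:38]
[39] read 'c'  n6⇒n7  → match P2@[37:39]
[40] read 'c'  n7⇒n16 ·f  → match P5@[39:40]
[41] read 'c'  n16⇒n16 ·f  → match P5@[40:41]
[42] read 'a'  n16⇒n1 ·f  → match P0@[42:42]
[43] read 'b'  n1⇒n2 ·f
[44] read 'c'  n2⇒n3
[45] read 'c'  n3⇒n4  → match P5@[44:45]
[46] read 'c'  n4⇒n5  → match P1@[43:46],P5@[45:46]
[47] read 'b'  n5⇒n12 ·f
[48] read 'c'  n12⇒n3 ·f
[49] read 'c'  n3⇒n4  → match P5@[48:49]
[50] read 'c'  n4⇒n5  → match P1@[47:50],P5@[49:50]
[51] read 'b'  n5⇒n12 ·f
[52] read 'a'  n12⇒n13  → match P0@[52:52]
[53] read 'c'  n13⇒n14  → match P2@[51:53]
[54] read 'b'  n14⇒n12 ·f
[55] read 'b'  n12⇒n8 ·f
[56] read 'c'  n8⇒n9
[57] read 'c'  n9⇒n10  → match P3@[54:57],P5@[56:57]
[58] read 'a'  n10⇒n1 ·f  → match P0@[58:58]
[59] read 'b'  n1⇒n2 ·f
[60] read 'a'  n2⇒n6  → match P0@[60:60]
[61] read 'b'  n6⇒n2 ·f
[62] read 'c'  n2⇒n3
[63] read 'b'  n3⇒n12 ·f
[64] read 'c'  n12⇒n3 ·f
[65] read 'c'  n3⇒n4  → match P5@[64:65]
[66] read 'c'  n4⇒n5  → match P1@[63:66],P5@[65:66]
[67] read 'b'  n5⇒n12 ·f
[68] read 'a'  n12⇒n13  → match P0@[68:68]
[69] read 'a'  n13⇒n1 ·f  → match P0@[69:69]
[70] read 'c'  n1⇒n11 ·f
[71] read 'b'  n11⇒n12
[72] read 'b'  n12⇒n8 ·f
[73] read 'b'  n8⇒n8 ·f
[74] read 'b'  n8⇒n8 ·f
[75] read 'c'  n8⇒n9
[76] read 'c'  n9⇒n10  → match P3@[73:76],P5@[75:76]

Result: [[0,0],[2,5],[7,3],[7,5],[8,1],[8,5],[9,0],[10,0],[15,0],[16,2],[17,4],[17,5],[18,5],[19,5],[20,5],[22,0],[23,2],[24,4],[24,5],[25,5],[28,0],[34,3],[34,5],[35,1],[35,5],[36,0],[38,0],[39,2],[40,5],[41,5],[42,0],[45,5],[46,1],[46,5],[49,5],[50,1],[50,5],[52,0],[53,2],[57,3],[57,5],[58,0],[60,0],[65,5],[66,1],[66,5],[68,0],[69,0],[76,3],[76,5]]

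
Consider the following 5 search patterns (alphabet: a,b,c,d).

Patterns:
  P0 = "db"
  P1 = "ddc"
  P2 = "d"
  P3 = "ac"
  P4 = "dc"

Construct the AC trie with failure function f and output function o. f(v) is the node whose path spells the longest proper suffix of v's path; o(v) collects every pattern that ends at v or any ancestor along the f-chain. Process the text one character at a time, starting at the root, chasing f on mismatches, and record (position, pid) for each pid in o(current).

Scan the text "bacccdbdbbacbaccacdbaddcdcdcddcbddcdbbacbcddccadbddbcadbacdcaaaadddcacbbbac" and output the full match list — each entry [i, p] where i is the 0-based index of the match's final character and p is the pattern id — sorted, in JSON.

Construct AC machine:
Trie (insert patterns):
  0='ε' goto a→5 d→1
  1='d' goto b→2 c→7 d→3  ←P2
  2='db' goto ·  ←P0
  3='dd' goto c→4
  4='ddc' goto ·  ←P1
  5='a' goto c→6
  6='ac' goto ·  ←P3
  7='dc' goto ·  ←P4

Failure links (BFS by depth):
  n1('d'): parent n0 fail=0; on 'd' 0 → fail=0;  out {2}∪∅={2}
  n5('a'): parent n0 fail=0; on 'a' 0 → fail=0;  out ∅∪∅=∅
  n2('db'): parent n1 fail=0; on 'b' 0 → fail=0;  out {0}∪∅={0}
  n3('dd'): parent n1 fail=0; on 'd' 0 → fail=1;  out ∅∪{2}={2}
  n6('ac'): parent n5 fail=0; on 'c' 0 → fail=0;  out {3}∪∅={3}
  n7('dc'): parent n1 fail=0; on 'c' 0 → fail=0;  out {4}∪∅={4}
  n4('ddc'): parent n3 fail=1; on 'c' 1 → fail=7;  out {1}∪{4}={1,4}

Text stream:
i=0 'b': node 0→0
i=1 'a': node 0→5
i=2 'c': node 5→6  → match P3@[1:2]
i=3 'c': node 6→0 ·f
i=4 'c': node 0→0
i=5 'd': node 0→1  → match P2@[5:5]
i=6 'b': node 1→2  → match P0@[5:6]
i=7 'd': node 2→1 ·f  → match P2@[7:7]
i=8 'b': node 1→2  → match P0@[7:8]
i=9 'b': node 2→0 ·f
i=10 'a': node 0→5
i=11 'c': node 5→6  → match P3@[10:11]
i=12 'b': node 6→0 ·f
i=13 'a': node 0→5
i=14 'c': node 5→6  → match P3@[13:14]
i=15 'c': node 6→0 ·f
i=16 'a': node 0→5
i=17 'c': node 5→6  → match P3@[16:17]
i=18 'd': node 6→1 ·f  → match P2@[18:18]
i=19 'b': node 1→2  → match P0@[18:19]
i=20 'a': node 2→5 ·f
i=21 'd': node 5→1 ·f  → match P2@[21:21]
i=22 'd': node 1→3  → match P2@[22:22]
i=23 'c': node 3→4  → match P1@[21:23],P4@[22:23]
i=24 'd': node 4→1 ·f  → match P2@[24:24]
i=25 'c': node 1→7  → match P4@[24:25]
i=26 'd': node 7→1 ·f  → match P2@[26:26]
i=27 'c': node 1→7  → match P4@[26:27]
i=28 'd': node 7→1 ·f  → match P2@[28:28]
i=29 'd': node 1→3  → match P2@[29:29]
i=30 'c': node 3→4  → match P1@[28:30],P4@[29:30]
i=31 'b': node 4→0 ·f
i=32 'd': node 0→1  → match P2@[32:32]
i=33 'd': node 1→3  → match P2@[33:33]
i=34 'c': node 3→4  → match P1@[32:34],P4@[33:34]
i=35 'd': node 4→1 ·f  → match P2@[35:35]
i=36 'b': node 1→2  → match P0@[35:36]
i=37 'b': node 2→0 ·f
i=38 'a': node 0→5
i=39 'c': node 5→6  → match P3@[38:39]
i=40 'b': node 6→0 ·f
i=41 'c': node 0→0
i=42 'd': node 0→1  → match P2@[42:42]
i=43 'd': node 1→3  → match P2@[43:43]
i=44 'c': node 3→4  → match P1@[42:44],P4@[43:44]
i=45 'c': node 4→0 ·f
i=46 'a': node 0→5
i=47 'd': node 5→1 ·f  → match P2@[47:47]
i=48 'b': node 1→2  → match P0@[47:48]
i=49 'd': node 2→1 ·f  → match P2@[49:49]
i=50 'd': node 1→3  → match P2@[50:50]
i=51 'b': node 3→2 ·f  → match P0@[50:51]
i=52 'c': node 2→0 ·f
i=53 'a': node 0→5
i=54 'd': node 5→1 ·f  → match P2@[54:54]
i=55 'b': node 1→2  → match P0@[54:55]
i=56 'a': node 2→5 ·f
i=57 'c': node 5→6  → match P3@[56:57]
i=58 'd': node 6→1 ·f  → match P2@[58:58]
i=59 'c': node 1→7  → match P4@[58:59]
i=60 'a': node 7→5 ·f
i=61 'a': node 5→5 ·f
i=62 'a': node 5→5 ·f
i=63 'a': node 5→5 ·f
i=64 'd': node 5→1 ·f  → match P2@[64:64]
i=65 'd': node 1→3  → match P2@[65:65]
i=66 'd': node 3→3 ·f  → match P2@[66:66]
i=67 'c': node 3→4  → match P1@[65:67],P4@[66:67]
i=68 'a': node 4→5 ·f
i=69 'c': node 5→6  → match P3@[68:69]
i=70 'b': node 6→0 ·f
i=71 'b': node 0→0
i=72 'b': node 0→0
i=73 'a': node 0→5
i=74 'c': node 5→6  → match P3@[73:74]

All matches (sorted): [[2,3],[5,2],[6,0],[7,2],[8,0],[11,3],[14,3],[17,3],[18,2],[19,0],[21,2],[22,2],[23,1],[23,4],[24,2],[25,4],[26,2],[27,4],[28,2],[29,2],[30,1],[30,4],[32,2],[33,2],[34,1],[34,4],[35,2],[36,0],[39,3],[42,2],[43,2],[44,1],[44,4],[47,2],[48,0],[49,2],[50,2],[51,0],[54,2],[55,0],[57,3],[58,2],[59,4],[64,2],[65,2],[66,2],[67,1],[67,4],[69,3],[74,3]]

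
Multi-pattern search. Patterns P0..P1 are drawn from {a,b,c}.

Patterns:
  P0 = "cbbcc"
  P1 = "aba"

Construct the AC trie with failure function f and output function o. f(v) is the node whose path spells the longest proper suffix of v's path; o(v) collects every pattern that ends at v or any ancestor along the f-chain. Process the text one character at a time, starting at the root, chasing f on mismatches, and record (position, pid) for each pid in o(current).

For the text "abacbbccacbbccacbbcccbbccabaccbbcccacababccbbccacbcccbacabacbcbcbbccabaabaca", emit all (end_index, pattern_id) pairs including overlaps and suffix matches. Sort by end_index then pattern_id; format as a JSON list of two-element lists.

Build automaton:
Trie (insert patterns):
  n0 'ε': a→6 c→1
  n1 'c': b→2
  n2 'cb': b→3
  n3 'cbb': c→4
  n4 'cbbc': c→5
  n5 'cbbcc': ·  [P0 ends]
  n6 'a': b→7
  n7 'ab': a→8
  n8 'aba': ·  [P1 ends]

Failure links (BFS by depth):
  fail(1) 'c': from fail(0)=0 chase 'c': 0 ⇒ 0;  out=∅∪out(0)=∅
  fail(6) 'a': from fail(0)=0 chase 'a': 0 ⇒ 0;  out=∅∪out(0)=∅
  fail(2) 'cb': from fail(1)=0 chase 'b': 0 ⇒ 0;  out=∅∪out(0)=∅
  fail(7) 'ab': from fail(6)=0 chase 'b': 0 ⇒ 0;  out=∅∪out(0)=∅
  fail(3) 'cbb': from fail(2)=0 chase 'b': 0 ⇒ 0;  out=∅∪out(0)=∅
  fail(8) 'aba': from fail(7)=0 chase 'a': 0 ⇒ 6;  out={1}∪out(6)={1}
  fail(4) 'cbbc': from fail(3)=0 chase 'c': 0 ⇒ 1;  out=∅∪out(1)=∅
  fail(5) 'cbbcc': from fail(4)=1 chase 'c': 1→0 ⇒ 1;  out={0}∪out(1)={0}

Scan:
i=0 'a': node 0→6
i=1 'b': node 6→7
i=2 'a': node 7→8  → match P1@[0:2]
i=3 'c': node 8→1 (via fail)
i=4 'b': node 1→2
i=5 'b': node 2→3
i=6 'c': node 3→4
i=7 'c': node 4→5  → match P0@[3:7]
i=8 'a': node 5→6 (via fail)
i=9 'c': node 6→1 (via fail)
i=10 'b': node 1→2
i=11 'b': node 2→3
i=12 'c': node 3→4
i=13 'c': node 4→5  → match P0@[9:13]
i=14 'a': node 5→6 (via fail)
i=15 'c': node 6→1 (via fail)
i=16 'b': node 1→2
i=17 'b': node 2→3
i=18 'c': node 3→4
i=19 'c': node 4→5  → match P0@[15:19]
i=20 'c': node 5→1 (via fail)
i=21 'b': node 1→2
i=22 'b': node 2→3
i=23 'c': node 3→4
i=24 'c': node 4→5  → match P0@[20:24]
i=25 'a': node 5→6 (via fail)
i=26 'b': node 6→7
i=27 'a': node 7→8  → match P1@[25:27]
i=28 'c': node 8→1 (via fail)
i=29 'c': node 1→1 (via fail)
i=30 'b': node 1→2
i=31 'b': node 2→3
i=32 'c': node 3→4
i=33 'c': node 4→5  → match P0@[29:33]
i=34 'c': node 5→1 (via fail)
i=35 'a': node 1→6 (via fail)
i=36 'c': node 6→1 (via fail)
i=37 'a': node 1→6 (via fail)
i=38 'b': node 6→7
i=39 'a': node 7→8  → match P1@[37:39]
i=40 'b': node 8→7 (via fail)
i=41 'c': node 7→1 (via fail)
i=42 'c': node 1→1 (via fail)
i=43 'b': node 1→2
i=44 'b': node 2→3
i=45 'c': node 3→4
i=46 'c': node 4→5  → match P0@[42:46]
i=47 'a': node 5→6 (via fail)
i=48 'c': node 6→1 (via fail)
i=49 'b': node 1→2
i=50 'c': node 2→1 (via fail)
i=51 'c': node 1→1 (via fail)
i=52 'c': node 1→1 (via fail)
i=53 'b': node 1→2
i=54 'a': node 2→6 (via fail)
i=55 'c': node 6→1 (via fail)
i=56 'a': node 1→6 (via fail)
i=57 'b': node 6→7
i=58 'a': node 7→8  → match P1@[56:58]
i=59 'c': node 8→1 (via fail)
i=60 'b': node 1→2
i=61 'c': node 2→1 (via fail)
i=62 'b': node 1→2
i=63 'c': node 2→1 (via fail)
i=64 'b': node 1→2
i=65 'b': node 2→3
i=66 'c': node 3→4
i=67 'c': node 4→5  → match P0@[63:67]
i=68 'a': node 5→6 (via fail)
i=69 'b': node 6→7
i=70 'a': node 7→8  → match P1@[68:70]
i=71 'a': node 8→6 (via fail)
i=72 'b': node 6→7
i=73 'a': node 7→8  → match P1@[71:73]
i=74 'c': node 8→1 (via fail)
i=75 'a': node 1→6 (via fail)

All matches (sorted): [[2,1],[7,0],[13,0],[19,0],[24,0],[27,1],[33,0],[39,1],[46,0],[58,1],[67,0],[70,1],[73,1]]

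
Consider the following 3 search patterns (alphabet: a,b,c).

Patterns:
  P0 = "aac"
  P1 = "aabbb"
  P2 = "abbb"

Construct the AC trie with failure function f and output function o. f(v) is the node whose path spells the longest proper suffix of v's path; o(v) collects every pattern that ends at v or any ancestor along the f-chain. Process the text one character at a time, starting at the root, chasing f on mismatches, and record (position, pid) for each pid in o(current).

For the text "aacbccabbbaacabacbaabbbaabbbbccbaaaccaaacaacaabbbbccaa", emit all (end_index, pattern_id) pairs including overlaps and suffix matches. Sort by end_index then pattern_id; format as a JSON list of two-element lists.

Build:
Trie (insert patterns):
  0='ε' goto a→1
  1='a' goto a→2 b→7
  2='aa' goto b→4 c→3
  3='aac' goto ·  [P0 ends]
  4='aab' goto b→5
  5='aabb' goto b→6
  6='aabbb' goto ·  [P1 ends]
  7='ab' goto b→8
  8='abb' goto b→9
  9='abbb' goto ·  [P2 ends]

Failure links (BFS by depth):
  n1('a'): parent n0 fail=0; on 'a' 0 → fail=0;  out ∅∪∅=∅
  n2('aa'): parent n1 fail=0; on 'a' 0 → fail=1;  out ∅∪∅=∅
  n7('ab'): parent n1 fail=0; on 'b' 0 → fail=0;  out ∅∪∅=∅
  n3('aac'): parent n2 fail=1; on 'c' 1→0 → fail=0;  out {0}∪∅={0}
  n4('aab'): parent n2 fail=1; on 'b' 1 → fail=7;  out ∅∪∅=∅
  n8('abb'): parent n7 fail=0; on 'b' 0 → fail=0;  out ∅∪∅=∅
  n5('aabb'): parent n4 fail=7; on 'b' 7 → fail=8;  out ∅∪∅=∅
  n9('abbb'): parent n8 fail=0; on 'b' 0 → fail=0;  out {2}∪∅={2}
  n6('aabbb'): parent n5 fail=8; on 'b' 8 → fail=9;  out {1}∪{2}={1,2}

Run:
[0] read 'a'  n0⇒n1
[1] read 'a'  n1⇒n2
[2] read 'c'  n2⇒n3  → match P0@[0:2]
[3] read 'b'  n3⇒n0 (via fail)
[4] read 'c'  n0⇒n0
[5] read 'c'  n0⇒n0
[6] read 'a'  n0⇒n1
[7] read 'b'  n1⇒n7
[8] read 'b'  n7⇒n8
[9] read 'b'  n8⇒n9  → match P2@[6:9]
[10] read 'a'  n9⇒n1 (via fail)
[11] read 'a'  n1⇒n2
[12] read 'c'  n2⇒n3  → match P0@[10:12]
[13] read 'a'  n3⇒n1 (via fail)
[14] read 'b'  n1⇒n7
[15] read 'a'  n7⇒n1 (via fail)
[16] read 'c'  n1⇒n0 (via fail)
[17] read 'b'  n0⇒n0
[18] read 'a'  n0⇒n1
[19] read 'a'  n1⇒n2
[20] read 'b'  n2⇒n4
[21] read 'b'  n4⇒n5
[22] read 'b'  n5⇒n6  → match P1@[18:22],P2@[19:22]
[23] read 'a'  n6⇒n1 (via fail)
[24] read 'a'  n1⇒n2
[25] read 'b'  n2⇒n4
[26] read 'b'  n4⇒n5
[27] read 'b'  n5⇒n6  → match P1@[23:27],P2@[24:27]
[28] read 'b'  n6⇒n0 (via fail)
[29] read 'c'  n0⇒n0
[30] read 'c'  n0⇒n0
[31] read 'b'  n0⇒n0
[32] read 'a'  n0⇒n1
[33] read 'a'  n1⇒n2
[34] read 'a'  n2⇒n2 (via fail)
[35] read 'c'  n2⇒n3  → match P0@[33:35]
[36] read 'c'  n3⇒n0 (via fail)
[37] read 'a'  n0⇒n1
[38] read 'a'  n1⇒n2
[39] read 'a'  n2⇒n2 (via fail)
[40] read 'c'  n2⇒n3  → match P0@[38:40]
[41] read 'a'  n3⇒n1 (via fail)
[42] read 'a'  n1⇒n2
[43] read 'c'  n2⇒n3  → match P0@[41:43]
[44] read 'a'  n3⇒n1 (via fail)
[45] read 'a'  n1⇒n2
[46] read 'b'  n2⇒n4
[47] read 'b'  n4⇒n5
[48] read 'b'  n5⇒n6  → match P1@[44:48],P2@[45:48]
[49] read 'b'  n6⇒n0 (via fail)
[50] read 'c'  n0⇒n0
[51] read 'c'  n0⇒n0
[52] read 'a'  n0⇒n1
[53] read 'a'  n1⇒n2

Matches: [[2,0],[9,2],[12,0],[22,1],[22,2],[27,1],[27,2],[35,0],[40,0],[43,0],[48,1],[48,2]]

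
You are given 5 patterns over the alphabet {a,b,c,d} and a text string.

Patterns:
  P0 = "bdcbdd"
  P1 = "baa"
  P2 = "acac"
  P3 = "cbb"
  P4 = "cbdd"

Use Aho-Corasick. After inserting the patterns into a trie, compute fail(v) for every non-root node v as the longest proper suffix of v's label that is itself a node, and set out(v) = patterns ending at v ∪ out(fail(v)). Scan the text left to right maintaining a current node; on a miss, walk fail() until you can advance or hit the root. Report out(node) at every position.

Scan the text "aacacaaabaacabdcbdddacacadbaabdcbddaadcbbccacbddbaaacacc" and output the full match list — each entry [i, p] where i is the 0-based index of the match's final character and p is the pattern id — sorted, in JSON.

Construct AC machine:
Trie nodes:
  n0 'ε': a→9 b→1 c→13
  n1 'b': a→7 d→2
  n2 'bd': c→3
  n3 'bdc': b→4
  n4 'bdcb': d→5
  n5 'bdcbd': d→6
  n6 'bdcbdd': ·  ←P0
  n7 'ba': a→8
  n8 'baa': ·  ←P1
  n9 'a': c→10
  n10 'ac': a→11
  n11 'aca': c→12
  n12 'acac': ·  ←P2
  n13 'c': b→14
  n14 'cb': b→15 d→16
  n15 'cbb': ·  ←P3
  n16 'cbd': d→17
  n17 'cbdd': ·  ←P4

BFS fail/out derivation:
  fail(1) 'b': from fail(0)=0 chase 'b': 0 ⇒ 0;  out=∅∪out(0)=∅
  fail(9) 'a': from fail(0)=0 chase 'a': 0 ⇒ 0;  out=∅∪out(0)=∅
  fail(13) 'c': from fail(0)=0 chase 'c': 0 ⇒ 0;  out=∅∪out(0)=∅
  fail(2) 'bd': from fail(1)=0 chase 'd': 0 ⇒ 0;  out=∅∪out(0)=∅
  fail(7) 'ba': from fail(1)=0 chase 'a': 0 ⇒ 9;  out=∅∪out(9)=∅
  fail(10) 'ac': from fail(9)=0 chase 'c': 0 ⇒ 13;  out=∅∪out(13)=∅
  fail(14) 'cb': from fail(13)=0 chase 'b': 0 ⇒ 1;  out=∅∪out(1)=∅
  fail(3) 'bdc': from fail(2)=0 chase 'c': 0 ⇒ 13;  out=∅∪out(13)=∅
  fail(8) 'baa': from fail(7)=9 chase 'a': 9→0 ⇒ 9;  out={1}∪out(9)={1}
  fail(11) 'aca': from fail(10)=13 chase 'a': 13→0 ⇒ 9;  out=∅∪out(9)=∅
  fail(15) 'cbb': from fail(14)=1 chase 'b': 1→0 ⇒ 1;  out={3}∪out(1)={3}
  fail(16) 'cbd': from fail(14)=1 chase 'd': 1 ⇒ 2;  out=∅∪out(2)=∅
  fail(4) 'bdcb': from fail(3)=13 chase 'b': 13 ⇒ 14;  out=∅∪out(14)=∅
  fail(12) 'acac': from fail(11)=9 chase 'c': 9 ⇒ 10;  out={2}∪out(10)={2}
  fail(17) 'cbdd': from fail(16)=2 chase 'd': 2→0 ⇒ 0;  out={4}∪out(0)={4}
  fail(5) 'bdcbd': from fail(4)=14 chase 'd': 14 ⇒ 16;  out=∅∪out(16)=∅
  fail(6) 'bdcbdd': from fail(5)=16 chase 'd': 16 ⇒ 17;  out={0}∪out(17)={0,4}

Run:
pos 0 'a': at 9
pos 1 'a': at 9 (via fail)
pos 2 'c': at 10
pos 3 'a': at 11
pos 4 'c': at 12  ** P2@[1:4]
pos 5 'a': at 11 (via fail)
pos 6 'a': at 9 (via fail)
pos 7 'a': at 9 (via fail)
pos 8 'b': at 1 (via fail)
pos 9 'a': at 7
pos 10 'a': at 8  ** P1@[8:10]
pos 11 'c': at 10 (via fail)
pos 12 'a': at 11
pos 13 'b': at 1 (via fail)
pos 14 'd': at 2
pos 15 'c': at 3
pos 16 'b': at 4
pos 17 'd': at 5
pos 18 'd': at 6  ** P0@[13:18],P4@[15:18]
pos 19 'd': at 0 (via fail)
pos 20 'a': at 9
pos 21 'c': at 10
pos 22 'a': at 11
pos 23 'c': at 12  ** P2@[20:23]
pos 24 'a': at 11 (via fail)
pos 25 'd': at 0 (via fail)
pos 26 'b': at 1
pos 27 'a': at 7
pos 28 'a': at 8  ** P1@[26:28]
pos 29 'b': at 1 (via fail)
pos 30 'd': at 2
pos 31 'c': at 3
pos 32 'b': at 4
pos 33 'd': at 5
pos 34 'd': at 6  ** P0@[29:34],P4@[31:34]
pos 35 'a': at 9 (via fail)
pos 36 'a': at 9 (via fail)
pos 37 'd': at 0 (via fail)
pos 38 'c': at 13
pos 39 'b': at 14
pos 40 'b': at 15  ** P3@[38:40]
pos 41 'c': at 13 (via fail)
pos 42 'c': at 13 (via fail)
pos 43 'a': at 9 (via fail)
pos 44 'c': at 10
pos 45 'b': at 14 (via fail)
pos 46 'd': at 16
pos 47 'd': at 17  ** P4@[44:47]
pos 48 'b': at 1 (via fail)
pos 49 'a': at 7
pos 50 'a': at 8  ** P1@[48:50]
pos 51 'a': at 9 (via fail)
pos 52 'c': at 10
pos 53 'a': at 11
pos 54 'c': at 12  ** P2@[51:54]
pos 55 'c': at 13 (via fail)

All matches (sorted): [[4,2],[10,1],[18,0],[18,4],[23,2],[28,1],[34,0],[34,4],[40,3],[47,4],[50,1],[54,2]]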